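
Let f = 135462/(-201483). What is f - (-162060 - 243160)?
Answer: 27214935266/67161 ≈ 4.0522e+5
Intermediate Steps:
f = -45154/67161 (f = 135462*(-1/201483) = -45154/67161 ≈ -0.67233)
f - (-162060 - 243160) = -45154/67161 - (-162060 - 243160) = -45154/67161 - 1*(-405220) = -45154/67161 + 405220 = 27214935266/67161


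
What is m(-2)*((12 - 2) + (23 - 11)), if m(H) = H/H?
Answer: 22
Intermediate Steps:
m(H) = 1
m(-2)*((12 - 2) + (23 - 11)) = 1*((12 - 2) + (23 - 11)) = 1*(10 + 12) = 1*22 = 22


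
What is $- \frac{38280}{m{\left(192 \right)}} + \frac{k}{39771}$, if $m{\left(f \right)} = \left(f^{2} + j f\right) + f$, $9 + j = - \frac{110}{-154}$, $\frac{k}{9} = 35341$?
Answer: $\frac{105409723}{15236712} \approx 6.9181$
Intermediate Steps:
$k = 318069$ ($k = 9 \cdot 35341 = 318069$)
$j = - \frac{58}{7}$ ($j = -9 - \frac{110}{-154} = -9 - - \frac{5}{7} = -9 + \frac{5}{7} = - \frac{58}{7} \approx -8.2857$)
$m{\left(f \right)} = f^{2} - \frac{51 f}{7}$ ($m{\left(f \right)} = \left(f^{2} - \frac{58 f}{7}\right) + f = f^{2} - \frac{51 f}{7}$)
$- \frac{38280}{m{\left(192 \right)}} + \frac{k}{39771} = - \frac{38280}{\frac{1}{7} \cdot 192 \left(-51 + 7 \cdot 192\right)} + \frac{318069}{39771} = - \frac{38280}{\frac{1}{7} \cdot 192 \left(-51 + 1344\right)} + 318069 \cdot \frac{1}{39771} = - \frac{38280}{\frac{1}{7} \cdot 192 \cdot 1293} + \frac{35341}{4419} = - \frac{38280}{\frac{248256}{7}} + \frac{35341}{4419} = \left(-38280\right) \frac{7}{248256} + \frac{35341}{4419} = - \frac{11165}{10344} + \frac{35341}{4419} = \frac{105409723}{15236712}$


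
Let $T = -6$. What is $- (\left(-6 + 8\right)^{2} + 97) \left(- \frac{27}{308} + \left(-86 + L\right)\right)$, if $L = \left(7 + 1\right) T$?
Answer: $\frac{4171199}{308} \approx 13543.0$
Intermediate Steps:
$L = -48$ ($L = \left(7 + 1\right) \left(-6\right) = 8 \left(-6\right) = -48$)
$- (\left(-6 + 8\right)^{2} + 97) \left(- \frac{27}{308} + \left(-86 + L\right)\right) = - (\left(-6 + 8\right)^{2} + 97) \left(- \frac{27}{308} - 134\right) = - (2^{2} + 97) \left(\left(-27\right) \frac{1}{308} - 134\right) = - (4 + 97) \left(- \frac{27}{308} - 134\right) = \left(-1\right) 101 \left(- \frac{41299}{308}\right) = \left(-101\right) \left(- \frac{41299}{308}\right) = \frac{4171199}{308}$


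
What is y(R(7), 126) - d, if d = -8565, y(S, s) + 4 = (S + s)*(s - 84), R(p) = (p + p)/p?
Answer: 13937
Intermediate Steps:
R(p) = 2 (R(p) = (2*p)/p = 2)
y(S, s) = -4 + (-84 + s)*(S + s) (y(S, s) = -4 + (S + s)*(s - 84) = -4 + (S + s)*(-84 + s) = -4 + (-84 + s)*(S + s))
y(R(7), 126) - d = (-4 + 126**2 - 84*2 - 84*126 + 2*126) - 1*(-8565) = (-4 + 15876 - 168 - 10584 + 252) + 8565 = 5372 + 8565 = 13937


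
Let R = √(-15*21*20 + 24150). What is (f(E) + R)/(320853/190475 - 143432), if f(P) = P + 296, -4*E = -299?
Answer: -14867075/5751555652 - 50125*√714/1437888913 ≈ -0.0035164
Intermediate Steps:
E = 299/4 (E = -¼*(-299) = 299/4 ≈ 74.750)
f(P) = 296 + P
R = 5*√714 (R = √(-315*20 + 24150) = √(-6300 + 24150) = √17850 = 5*√714 ≈ 133.60)
(f(E) + R)/(320853/190475 - 143432) = ((296 + 299/4) + 5*√714)/(320853/190475 - 143432) = (1483/4 + 5*√714)/(320853*(1/190475) - 143432) = (1483/4 + 5*√714)/(16887/10025 - 143432) = (1483/4 + 5*√714)/(-1437888913/10025) = (1483/4 + 5*√714)*(-10025/1437888913) = -14867075/5751555652 - 50125*√714/1437888913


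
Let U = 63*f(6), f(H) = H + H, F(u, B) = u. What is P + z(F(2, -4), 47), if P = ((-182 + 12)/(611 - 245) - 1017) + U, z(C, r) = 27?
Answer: -42907/183 ≈ -234.46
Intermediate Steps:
f(H) = 2*H
U = 756 (U = 63*(2*6) = 63*12 = 756)
P = -47848/183 (P = ((-182 + 12)/(611 - 245) - 1017) + 756 = (-170/366 - 1017) + 756 = (-170*1/366 - 1017) + 756 = (-85/183 - 1017) + 756 = -186196/183 + 756 = -47848/183 ≈ -261.46)
P + z(F(2, -4), 47) = -47848/183 + 27 = -42907/183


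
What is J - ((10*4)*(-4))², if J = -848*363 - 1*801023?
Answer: -1134447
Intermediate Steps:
J = -1108847 (J = -307824 - 801023 = -1108847)
J - ((10*4)*(-4))² = -1108847 - ((10*4)*(-4))² = -1108847 - (40*(-4))² = -1108847 - 1*(-160)² = -1108847 - 1*25600 = -1108847 - 25600 = -1134447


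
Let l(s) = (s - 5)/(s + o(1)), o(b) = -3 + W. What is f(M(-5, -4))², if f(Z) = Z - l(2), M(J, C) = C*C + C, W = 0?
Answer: 81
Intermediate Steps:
o(b) = -3 (o(b) = -3 + 0 = -3)
M(J, C) = C + C² (M(J, C) = C² + C = C + C²)
l(s) = (-5 + s)/(-3 + s) (l(s) = (s - 5)/(s - 3) = (-5 + s)/(-3 + s))
f(Z) = -3 + Z (f(Z) = Z - (-5 + 2)/(-3 + 2) = Z - (-3)/(-1) = Z - (-1)*(-3) = Z - 1*3 = Z - 3 = -3 + Z)
f(M(-5, -4))² = (-3 - 4*(1 - 4))² = (-3 - 4*(-3))² = (-3 + 12)² = 9² = 81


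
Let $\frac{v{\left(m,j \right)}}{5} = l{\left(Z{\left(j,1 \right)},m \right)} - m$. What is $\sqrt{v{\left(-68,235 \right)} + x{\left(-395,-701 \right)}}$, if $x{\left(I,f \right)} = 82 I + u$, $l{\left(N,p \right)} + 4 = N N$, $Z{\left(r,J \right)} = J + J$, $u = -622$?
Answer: $4 i \sqrt{2042} \approx 180.75 i$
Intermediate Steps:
$Z{\left(r,J \right)} = 2 J$
$l{\left(N,p \right)} = -4 + N^{2}$ ($l{\left(N,p \right)} = -4 + N N = -4 + N^{2}$)
$x{\left(I,f \right)} = -622 + 82 I$ ($x{\left(I,f \right)} = 82 I - 622 = -622 + 82 I$)
$v{\left(m,j \right)} = - 5 m$ ($v{\left(m,j \right)} = 5 \left(\left(-4 + \left(2 \cdot 1\right)^{2}\right) - m\right) = 5 \left(\left(-4 + 2^{2}\right) - m\right) = 5 \left(\left(-4 + 4\right) - m\right) = 5 \left(0 - m\right) = 5 \left(- m\right) = - 5 m$)
$\sqrt{v{\left(-68,235 \right)} + x{\left(-395,-701 \right)}} = \sqrt{\left(-5\right) \left(-68\right) + \left(-622 + 82 \left(-395\right)\right)} = \sqrt{340 - 33012} = \sqrt{-32672} = 4 i \sqrt{2042}$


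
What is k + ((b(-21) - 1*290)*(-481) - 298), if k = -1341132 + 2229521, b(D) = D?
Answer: 1037682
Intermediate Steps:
k = 888389
k + ((b(-21) - 1*290)*(-481) - 298) = 888389 + ((-21 - 1*290)*(-481) - 298) = 888389 + ((-21 - 290)*(-481) - 298) = 888389 + (-311*(-481) - 298) = 888389 + (149591 - 298) = 888389 + 149293 = 1037682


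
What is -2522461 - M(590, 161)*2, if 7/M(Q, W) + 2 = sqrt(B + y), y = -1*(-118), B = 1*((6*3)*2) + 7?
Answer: -396026405/157 - 14*sqrt(161)/157 ≈ -2.5225e+6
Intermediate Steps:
B = 43 (B = 1*(18*2) + 7 = 1*36 + 7 = 36 + 7 = 43)
y = 118
M(Q, W) = 7/(-2 + sqrt(161)) (M(Q, W) = 7/(-2 + sqrt(43 + 118)) = 7/(-2 + sqrt(161)))
-2522461 - M(590, 161)*2 = -2522461 - (14/157 + 7*sqrt(161)/157)*2 = -2522461 - (28/157 + 14*sqrt(161)/157) = -2522461 + (-28/157 - 14*sqrt(161)/157) = -396026405/157 - 14*sqrt(161)/157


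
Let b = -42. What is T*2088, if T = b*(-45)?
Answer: 3946320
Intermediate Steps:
T = 1890 (T = -42*(-45) = 1890)
T*2088 = 1890*2088 = 3946320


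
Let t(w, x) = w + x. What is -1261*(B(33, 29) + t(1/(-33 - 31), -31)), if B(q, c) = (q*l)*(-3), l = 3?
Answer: 26472173/64 ≈ 4.1363e+5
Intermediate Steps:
B(q, c) = -9*q (B(q, c) = (q*3)*(-3) = (3*q)*(-3) = -9*q)
-1261*(B(33, 29) + t(1/(-33 - 31), -31)) = -1261*(-9*33 + (1/(-33 - 31) - 31)) = -1261*(-297 + (1/(-64) - 31)) = -1261*(-297 + (-1/64 - 31)) = -1261*(-297 - 1985/64) = -1261*(-20993/64) = 26472173/64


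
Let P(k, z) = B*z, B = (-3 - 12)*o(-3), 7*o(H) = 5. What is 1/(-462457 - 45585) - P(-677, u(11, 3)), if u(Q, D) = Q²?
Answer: 4610481143/3556294 ≈ 1296.4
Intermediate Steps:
o(H) = 5/7 (o(H) = (⅐)*5 = 5/7)
B = -75/7 (B = (-3 - 12)*(5/7) = -15*5/7 = -75/7 ≈ -10.714)
P(k, z) = -75*z/7
1/(-462457 - 45585) - P(-677, u(11, 3)) = 1/(-462457 - 45585) - (-75)*11²/7 = 1/(-508042) - (-75)*121/7 = -1/508042 - 1*(-9075/7) = -1/508042 + 9075/7 = 4610481143/3556294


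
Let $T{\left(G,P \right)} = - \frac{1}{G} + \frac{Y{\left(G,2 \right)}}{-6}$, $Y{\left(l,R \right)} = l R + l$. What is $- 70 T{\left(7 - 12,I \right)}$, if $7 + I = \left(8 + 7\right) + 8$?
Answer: $-189$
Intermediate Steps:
$I = 16$ ($I = -7 + \left(\left(8 + 7\right) + 8\right) = -7 + \left(15 + 8\right) = -7 + 23 = 16$)
$Y{\left(l,R \right)} = l + R l$ ($Y{\left(l,R \right)} = R l + l = l + R l$)
$T{\left(G,P \right)} = - \frac{1}{G} - \frac{G}{2}$ ($T{\left(G,P \right)} = - \frac{1}{G} + \frac{G \left(1 + 2\right)}{-6} = - \frac{1}{G} + G 3 \left(- \frac{1}{6}\right) = - \frac{1}{G} + 3 G \left(- \frac{1}{6}\right) = - \frac{1}{G} - \frac{G}{2}$)
$- 70 T{\left(7 - 12,I \right)} = - 70 \left(- \frac{1}{7 - 12} - \frac{7 - 12}{2}\right) = - 70 \left(- \frac{1}{-5} - - \frac{5}{2}\right) = - 70 \left(\left(-1\right) \left(- \frac{1}{5}\right) + \frac{5}{2}\right) = - 70 \left(\frac{1}{5} + \frac{5}{2}\right) = \left(-70\right) \frac{27}{10} = -189$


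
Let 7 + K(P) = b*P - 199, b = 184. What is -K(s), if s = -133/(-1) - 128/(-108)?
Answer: -661070/27 ≈ -24484.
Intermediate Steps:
s = 3623/27 (s = -133*(-1) - 128*(-1/108) = 133 + 32/27 = 3623/27 ≈ 134.19)
K(P) = -206 + 184*P (K(P) = -7 + (184*P - 199) = -7 + (-199 + 184*P) = -206 + 184*P)
-K(s) = -(-206 + 184*(3623/27)) = -(-206 + 666632/27) = -1*661070/27 = -661070/27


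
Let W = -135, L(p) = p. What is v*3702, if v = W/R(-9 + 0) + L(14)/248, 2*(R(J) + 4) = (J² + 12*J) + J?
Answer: 15635397/682 ≈ 22926.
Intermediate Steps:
R(J) = -4 + J²/2 + 13*J/2 (R(J) = -4 + ((J² + 12*J) + J)/2 = -4 + (J² + 13*J)/2 = -4 + (J²/2 + 13*J/2) = -4 + J²/2 + 13*J/2)
v = 8447/1364 (v = -135/(-4 + (-9 + 0)²/2 + 13*(-9 + 0)/2) + 14/248 = -135/(-4 + (½)*(-9)² + (13/2)*(-9)) + 14*(1/248) = -135/(-4 + (½)*81 - 117/2) + 7/124 = -135/(-4 + 81/2 - 117/2) + 7/124 = -135/(-22) + 7/124 = -135*(-1/22) + 7/124 = 135/22 + 7/124 = 8447/1364 ≈ 6.1928)
v*3702 = (8447/1364)*3702 = 15635397/682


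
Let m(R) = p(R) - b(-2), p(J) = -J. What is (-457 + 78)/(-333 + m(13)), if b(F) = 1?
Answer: 379/347 ≈ 1.0922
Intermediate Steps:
m(R) = -1 - R (m(R) = -R - 1*1 = -R - 1 = -1 - R)
(-457 + 78)/(-333 + m(13)) = (-457 + 78)/(-333 + (-1 - 1*13)) = -379/(-333 + (-1 - 13)) = -379/(-333 - 14) = -379/(-347) = -379*(-1/347) = 379/347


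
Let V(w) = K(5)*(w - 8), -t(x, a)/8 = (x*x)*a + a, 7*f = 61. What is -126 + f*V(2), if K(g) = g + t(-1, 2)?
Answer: 9000/7 ≈ 1285.7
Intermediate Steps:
f = 61/7 (f = (1/7)*61 = 61/7 ≈ 8.7143)
t(x, a) = -8*a - 8*a*x**2 (t(x, a) = -8*((x*x)*a + a) = -8*(x**2*a + a) = -8*(a*x**2 + a) = -8*(a + a*x**2) = -8*a - 8*a*x**2)
K(g) = -32 + g (K(g) = g - 8*2*(1 + (-1)**2) = g - 8*2*(1 + 1) = g - 8*2*2 = g - 32 = -32 + g)
V(w) = 216 - 27*w (V(w) = (-32 + 5)*(w - 8) = -27*(-8 + w) = 216 - 27*w)
-126 + f*V(2) = -126 + 61*(216 - 27*2)/7 = -126 + 61*(216 - 54)/7 = -126 + (61/7)*162 = -126 + 9882/7 = 9000/7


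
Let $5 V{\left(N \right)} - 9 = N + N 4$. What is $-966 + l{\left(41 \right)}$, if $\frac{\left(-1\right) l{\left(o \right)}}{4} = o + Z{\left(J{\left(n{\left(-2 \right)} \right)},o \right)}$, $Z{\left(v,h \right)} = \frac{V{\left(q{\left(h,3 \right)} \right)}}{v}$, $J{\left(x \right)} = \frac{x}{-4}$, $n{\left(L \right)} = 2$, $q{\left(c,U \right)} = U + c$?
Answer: $- \frac{3818}{5} \approx -763.6$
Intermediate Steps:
$V{\left(N \right)} = \frac{9}{5} + N$ ($V{\left(N \right)} = \frac{9}{5} + \frac{N + N 4}{5} = \frac{9}{5} + \frac{N + 4 N}{5} = \frac{9}{5} + \frac{5 N}{5} = \frac{9}{5} + N$)
$J{\left(x \right)} = - \frac{x}{4}$ ($J{\left(x \right)} = x \left(- \frac{1}{4}\right) = - \frac{x}{4}$)
$Z{\left(v,h \right)} = \frac{\frac{24}{5} + h}{v}$ ($Z{\left(v,h \right)} = \frac{\frac{9}{5} + \left(3 + h\right)}{v} = \frac{\frac{24}{5} + h}{v}$)
$l{\left(o \right)} = \frac{192}{5} + 4 o$ ($l{\left(o \right)} = - 4 \left(o + \frac{\frac{24}{5} + o}{\left(- \frac{1}{4}\right) 2}\right) = - 4 \left(o + \frac{\frac{24}{5} + o}{- \frac{1}{2}}\right) = - 4 \left(o - 2 \left(\frac{24}{5} + o\right)\right) = - 4 \left(o - \left(\frac{48}{5} + 2 o\right)\right) = - 4 \left(- \frac{48}{5} - o\right) = \frac{192}{5} + 4 o$)
$-966 + l{\left(41 \right)} = -966 + \left(\frac{192}{5} + 4 \cdot 41\right) = -966 + \left(\frac{192}{5} + 164\right) = -966 + \frac{1012}{5} = - \frac{3818}{5}$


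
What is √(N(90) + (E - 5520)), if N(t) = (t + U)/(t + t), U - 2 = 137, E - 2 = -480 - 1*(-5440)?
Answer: I*√501055/30 ≈ 23.595*I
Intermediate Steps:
E = 4962 (E = 2 + (-480 - 1*(-5440)) = 2 + (-480 + 5440) = 2 + 4960 = 4962)
U = 139 (U = 2 + 137 = 139)
N(t) = (139 + t)/(2*t) (N(t) = (t + 139)/(t + t) = (139 + t)/((2*t)) = (139 + t)*(1/(2*t)) = (139 + t)/(2*t))
√(N(90) + (E - 5520)) = √((½)*(139 + 90)/90 + (4962 - 5520)) = √((½)*(1/90)*229 - 558) = √(229/180 - 558) = √(-100211/180) = I*√501055/30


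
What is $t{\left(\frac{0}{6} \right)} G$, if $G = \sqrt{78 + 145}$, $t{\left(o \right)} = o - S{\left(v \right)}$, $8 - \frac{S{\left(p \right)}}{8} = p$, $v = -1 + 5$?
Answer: $- 32 \sqrt{223} \approx -477.86$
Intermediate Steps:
$v = 4$
$S{\left(p \right)} = 64 - 8 p$
$t{\left(o \right)} = -32 + o$ ($t{\left(o \right)} = o - \left(64 - 32\right) = o - 32 = -32 + o$)
$G = \sqrt{223} \approx 14.933$
$t{\left(\frac{0}{6} \right)} G = \left(-32 + \frac{0}{6}\right) \sqrt{223} = \left(-32 + 0 \cdot \frac{1}{6}\right) \sqrt{223} = \left(-32 + 0\right) \sqrt{223} = - 32 \sqrt{223}$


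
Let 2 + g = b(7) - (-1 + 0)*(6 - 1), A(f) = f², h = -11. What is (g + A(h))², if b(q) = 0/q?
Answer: 15376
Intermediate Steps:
b(q) = 0
g = 3 (g = -2 + (0 - (-1 + 0)*(6 - 1)) = -2 + (0 - (-1)*5) = -2 + (0 - 1*(-5)) = -2 + (0 + 5) = -2 + 5 = 3)
(g + A(h))² = (3 + (-11)²)² = (3 + 121)² = 124² = 15376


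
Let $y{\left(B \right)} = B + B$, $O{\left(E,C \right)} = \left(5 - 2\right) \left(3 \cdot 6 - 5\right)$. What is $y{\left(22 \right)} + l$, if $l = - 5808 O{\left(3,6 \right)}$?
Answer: $-226468$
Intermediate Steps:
$O{\left(E,C \right)} = 39$ ($O{\left(E,C \right)} = 3 \left(18 - 5\right) = 3 \cdot 13 = 39$)
$y{\left(B \right)} = 2 B$
$l = -226512$ ($l = \left(-5808\right) 39 = -226512$)
$y{\left(22 \right)} + l = 2 \cdot 22 - 226512 = 44 - 226512 = -226468$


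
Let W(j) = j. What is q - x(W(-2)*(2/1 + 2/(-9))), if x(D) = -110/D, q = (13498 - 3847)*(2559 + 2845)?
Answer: 834463569/16 ≈ 5.2154e+7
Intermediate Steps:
q = 52154004 (q = 9651*5404 = 52154004)
q - x(W(-2)*(2/1 + 2/(-9))) = 52154004 - (-110)/((-2*(2/1 + 2/(-9)))) = 52154004 - (-110)/((-2*(2*1 + 2*(-1/9)))) = 52154004 - (-110)/((-2*(2 - 2/9))) = 52154004 - (-110)/((-2*16/9)) = 52154004 - (-110)/(-32/9) = 52154004 - (-110)*(-9)/32 = 52154004 - 1*495/16 = 52154004 - 495/16 = 834463569/16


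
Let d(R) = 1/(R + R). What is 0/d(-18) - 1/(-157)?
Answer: 1/157 ≈ 0.0063694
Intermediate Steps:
d(R) = 1/(2*R)
0/d(-18) - 1/(-157) = 0/(((½)/(-18))) - 1/(-157) = 0/(((½)*(-1/18))) - 1*(-1/157) = 0/(-1/36) + 1/157 = 0*(-36) + 1/157 = 0 + 1/157 = 1/157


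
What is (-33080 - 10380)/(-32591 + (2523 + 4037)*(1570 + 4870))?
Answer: -43460/42213809 ≈ -0.0010295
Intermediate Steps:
(-33080 - 10380)/(-32591 + (2523 + 4037)*(1570 + 4870)) = -43460/(-32591 + 6560*6440) = -43460/(-32591 + 42246400) = -43460/42213809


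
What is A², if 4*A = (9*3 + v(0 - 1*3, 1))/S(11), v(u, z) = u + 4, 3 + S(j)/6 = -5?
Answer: 49/2304 ≈ 0.021267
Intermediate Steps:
S(j) = -48 (S(j) = -18 + 6*(-5) = -18 - 30 = -48)
v(u, z) = 4 + u
A = -7/48 (A = ((9*3 + (4 + (0 - 1*3)))/(-48))/4 = ((27 + (4 + (0 - 3)))*(-1/48))/4 = ((27 + (4 - 3))*(-1/48))/4 = ((27 + 1)*(-1/48))/4 = (28*(-1/48))/4 = (¼)*(-7/12) = -7/48 ≈ -0.14583)
A² = (-7/48)² = 49/2304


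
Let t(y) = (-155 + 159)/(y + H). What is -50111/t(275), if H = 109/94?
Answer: -1300831449/376 ≈ -3.4597e+6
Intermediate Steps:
H = 109/94 (H = 109*(1/94) = 109/94 ≈ 1.1596)
t(y) = 4/(109/94 + y) (t(y) = (-155 + 159)/(y + 109/94) = 4/(109/94 + y))
-50111/t(275) = -50111/(376/(109 + 94*275)) = -50111/(376/(109 + 25850)) = -50111/(376/25959) = -50111/(376*(1/25959)) = -50111/376/25959 = -50111*25959/376 = -1300831449/376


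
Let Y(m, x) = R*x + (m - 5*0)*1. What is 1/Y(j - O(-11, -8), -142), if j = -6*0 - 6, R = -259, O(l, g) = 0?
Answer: 1/36772 ≈ 2.7195e-5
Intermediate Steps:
j = -6 (j = 0 - 6 = -6)
Y(m, x) = m - 259*x (Y(m, x) = -259*x + (m - 5*0)*1 = -259*x + (m + 0)*1 = -259*x + m*1 = -259*x + m = m - 259*x)
1/Y(j - O(-11, -8), -142) = 1/((-6 - 1*0) - 259*(-142)) = 1/((-6 + 0) + 36778) = 1/(-6 + 36778) = 1/36772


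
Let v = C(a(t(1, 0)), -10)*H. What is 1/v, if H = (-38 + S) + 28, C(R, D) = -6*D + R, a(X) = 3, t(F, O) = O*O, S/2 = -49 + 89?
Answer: 1/4410 ≈ 0.00022676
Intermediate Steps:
S = 80 (S = 2*(-49 + 89) = 2*40 = 80)
t(F, O) = O²
C(R, D) = R - 6*D
H = 70 (H = (-38 + 80) + 28 = 42 + 28 = 70)
v = 4410 (v = (3 - 6*(-10))*70 = (3 + 60)*70 = 63*70 = 4410)
1/v = 1/4410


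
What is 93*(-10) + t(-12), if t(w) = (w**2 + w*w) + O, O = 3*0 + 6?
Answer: -636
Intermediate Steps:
O = 6 (O = 0 + 6 = 6)
t(w) = 6 + 2*w**2 (t(w) = (w**2 + w*w) + 6 = (w**2 + w**2) + 6 = 2*w**2 + 6 = 6 + 2*w**2)
93*(-10) + t(-12) = 93*(-10) + (6 + 2*(-12)**2) = -930 + (6 + 2*144) = -930 + (6 + 288) = -930 + 294 = -636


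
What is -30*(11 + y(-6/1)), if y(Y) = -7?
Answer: -120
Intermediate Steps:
-30*(11 + y(-6/1)) = -30*(11 - 7) = -30*4 = -120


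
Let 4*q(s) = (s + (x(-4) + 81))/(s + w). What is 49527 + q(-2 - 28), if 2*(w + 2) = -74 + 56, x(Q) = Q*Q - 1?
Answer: 4061181/82 ≈ 49527.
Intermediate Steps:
x(Q) = -1 + Q**2 (x(Q) = Q**2 - 1 = -1 + Q**2)
w = -11 (w = -2 + (-74 + 56)/2 = -2 + (1/2)*(-18) = -2 - 9 = -11)
q(s) = (96 + s)/(4*(-11 + s)) (q(s) = ((s + ((-1 + (-4)**2) + 81))/(s - 11))/4 = ((s + ((-1 + 16) + 81))/(-11 + s))/4 = ((s + (15 + 81))/(-11 + s))/4 = ((s + 96)/(-11 + s))/4 = ((96 + s)/(-11 + s))/4 = (96 + s)/(4*(-11 + s)))
49527 + q(-2 - 28) = 49527 + (96 + (-2 - 28))/(4*(-11 + (-2 - 28))) = 49527 + (96 - 30)/(4*(-11 - 30)) = 49527 + (1/4)*66/(-41) = 49527 + (1/4)*(-1/41)*66 = 49527 - 33/82 = 4061181/82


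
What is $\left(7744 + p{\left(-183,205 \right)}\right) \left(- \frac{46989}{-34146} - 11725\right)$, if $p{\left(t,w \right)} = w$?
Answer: $- \frac{353566981121}{3794} \approx -9.3191 \cdot 10^{7}$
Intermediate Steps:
$\left(7744 + p{\left(-183,205 \right)}\right) \left(- \frac{46989}{-34146} - 11725\right) = \left(7744 + 205\right) \left(- \frac{46989}{-34146} - 11725\right) = 7949 \left(\left(-46989\right) \left(- \frac{1}{34146}\right) - 11725\right) = 7949 \left(\frac{5221}{3794} - 11725\right) = 7949 \left(- \frac{44479429}{3794}\right) = - \frac{353566981121}{3794}$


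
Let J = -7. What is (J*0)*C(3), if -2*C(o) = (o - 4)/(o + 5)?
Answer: 0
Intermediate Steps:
C(o) = -(-4 + o)/(2*(5 + o)) (C(o) = -(o - 4)/(2*(o + 5)) = -(-4 + o)/(2*(5 + o)))
(J*0)*C(3) = (-7*0)*((4 - 1*3)/(2*(5 + 3))) = 0*((½)*(4 - 3)/8) = 0*((½)*(⅛)*1) = 0*(1/16) = 0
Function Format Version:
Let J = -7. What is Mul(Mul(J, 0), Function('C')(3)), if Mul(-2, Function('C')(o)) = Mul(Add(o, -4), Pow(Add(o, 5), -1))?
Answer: 0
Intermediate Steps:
Function('C')(o) = Mul(Rational(-1, 2), Pow(Add(5, o), -1), Add(-4, o)) (Function('C')(o) = Mul(Rational(-1, 2), Mul(Add(o, -4), Pow(Add(o, 5), -1))) = Mul(Rational(-1, 2), Mul(Add(-4, o), Pow(Add(5, o), -1))) = Mul(Rational(-1, 2), Mul(Pow(Add(5, o), -1), Add(-4, o))) = Mul(Rational(-1, 2), Pow(Add(5, o), -1), Add(-4, o)))
Mul(Mul(J, 0), Function('C')(3)) = Mul(Mul(-7, 0), Mul(Rational(1, 2), Pow(Add(5, 3), -1), Add(4, Mul(-1, 3)))) = Mul(0, Mul(Rational(1, 2), Pow(8, -1), Add(4, -3))) = Mul(0, Mul(Rational(1, 2), Rational(1, 8), 1)) = Mul(0, Rational(1, 16)) = 0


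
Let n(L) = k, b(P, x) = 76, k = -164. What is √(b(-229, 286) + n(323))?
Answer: 2*I*√22 ≈ 9.3808*I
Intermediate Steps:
n(L) = -164
√(b(-229, 286) + n(323)) = √(76 - 164) = √(-88) = 2*I*√22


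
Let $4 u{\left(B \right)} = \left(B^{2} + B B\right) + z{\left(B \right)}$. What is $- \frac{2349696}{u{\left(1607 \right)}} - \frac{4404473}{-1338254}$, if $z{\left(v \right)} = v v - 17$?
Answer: $\frac{10772472761977}{5183947680910} \approx 2.078$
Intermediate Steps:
$z{\left(v \right)} = -17 + v^{2}$ ($z{\left(v \right)} = v^{2} - 17 = -17 + v^{2}$)
$u{\left(B \right)} = - \frac{17}{4} + \frac{3 B^{2}}{4}$ ($u{\left(B \right)} = \frac{\left(B^{2} + B B\right) + \left(-17 + B^{2}\right)}{4} = \frac{\left(B^{2} + B^{2}\right) + \left(-17 + B^{2}\right)}{4} = \frac{2 B^{2} + \left(-17 + B^{2}\right)}{4} = \frac{-17 + 3 B^{2}}{4} = - \frac{17}{4} + \frac{3 B^{2}}{4}$)
$- \frac{2349696}{u{\left(1607 \right)}} - \frac{4404473}{-1338254} = - \frac{2349696}{- \frac{17}{4} + \frac{3 \cdot 1607^{2}}{4}} - \frac{4404473}{-1338254} = - \frac{2349696}{- \frac{17}{4} + \frac{3}{4} \cdot 2582449} - - \frac{4404473}{1338254} = - \frac{2349696}{- \frac{17}{4} + \frac{7747347}{4}} + \frac{4404473}{1338254} = - \frac{2349696}{\frac{3873665}{2}} + \frac{4404473}{1338254} = \left(-2349696\right) \frac{2}{3873665} + \frac{4404473}{1338254} = - \frac{4699392}{3873665} + \frac{4404473}{1338254} = \frac{10772472761977}{5183947680910}$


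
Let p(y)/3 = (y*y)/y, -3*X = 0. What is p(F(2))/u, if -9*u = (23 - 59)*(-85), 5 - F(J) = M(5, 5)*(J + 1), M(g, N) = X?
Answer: -3/68 ≈ -0.044118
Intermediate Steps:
X = 0 (X = -⅓*0 = 0)
M(g, N) = 0
F(J) = 5 (F(J) = 5 - 0*(J + 1) = 5 - 0*(1 + J) = 5 - 1*0 = 5 + 0 = 5)
p(y) = 3*y (p(y) = 3*((y*y)/y) = 3*(y²/y) = 3*y)
u = -340 (u = -(23 - 59)*(-85)/9 = -(-4)*(-85) = -⅑*3060 = -340)
p(F(2))/u = (3*5)/(-340) = 15*(-1/340) = -3/68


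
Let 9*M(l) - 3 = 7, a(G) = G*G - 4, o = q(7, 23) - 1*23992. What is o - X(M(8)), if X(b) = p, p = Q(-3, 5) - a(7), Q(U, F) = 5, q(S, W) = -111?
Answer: -24063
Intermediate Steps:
o = -24103 (o = -111 - 1*23992 = -111 - 23992 = -24103)
a(G) = -4 + G**2 (a(G) = G**2 - 4 = -4 + G**2)
M(l) = 10/9 (M(l) = 1/3 + (1/9)*7 = 1/3 + 7/9 = 10/9)
p = -40 (p = 5 - (-4 + 7**2) = 5 - (-4 + 49) = 5 - 1*45 = 5 - 45 = -40)
X(b) = -40
o - X(M(8)) = -24103 - 1*(-40) = -24103 + 40 = -24063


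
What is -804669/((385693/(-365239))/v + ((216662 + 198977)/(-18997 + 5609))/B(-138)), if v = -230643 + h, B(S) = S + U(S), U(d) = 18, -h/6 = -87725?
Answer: -6648653129492551180320/2137616298460127 ≈ -3.1103e+6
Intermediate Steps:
h = 526350 (h = -6*(-87725) = 526350)
B(S) = 18 + S (B(S) = S + 18 = 18 + S)
v = 295707 (v = -230643 + 526350 = 295707)
-804669/((385693/(-365239))/v + ((216662 + 198977)/(-18997 + 5609))/B(-138)) = -804669/((385693/(-365239))/295707 + ((216662 + 198977)/(-18997 + 5609))/(18 - 138)) = -804669/((385693*(-1/365239))*(1/295707) + (415639/(-13388))/(-120)) = -804669/(-55099/52177*1/295707 + (415639*(-1/13388))*(-1/120)) = -804669/(-55099/15429104139 - 415639/13388*(-1/120)) = -804669/(-55099/15429104139 + 415639/1606560) = -804669/2137616298460127/8262593848517280 = -804669*8262593848517280/2137616298460127 = -6648653129492551180320/2137616298460127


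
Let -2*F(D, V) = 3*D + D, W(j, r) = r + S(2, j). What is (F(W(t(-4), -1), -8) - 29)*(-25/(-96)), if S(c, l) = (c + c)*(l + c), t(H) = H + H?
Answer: 175/32 ≈ 5.4688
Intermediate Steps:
t(H) = 2*H
S(c, l) = 2*c*(c + l) (S(c, l) = (2*c)*(c + l) = 2*c*(c + l))
W(j, r) = 8 + r + 4*j (W(j, r) = r + 2*2*(2 + j) = r + (8 + 4*j) = 8 + r + 4*j)
F(D, V) = -2*D (F(D, V) = -(3*D + D)/2 = -2*D)
(F(W(t(-4), -1), -8) - 29)*(-25/(-96)) = (-2*(8 - 1 + 4*(2*(-4))) - 29)*(-25/(-96)) = (-2*(8 - 1 + 4*(-8)) - 29)*(-25*(-1/96)) = (-2*(8 - 1 - 32) - 29)*(25/96) = (-2*(-25) - 29)*(25/96) = (50 - 29)*(25/96) = 21*(25/96) = 175/32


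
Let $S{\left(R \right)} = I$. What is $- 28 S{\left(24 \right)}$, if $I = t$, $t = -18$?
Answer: $504$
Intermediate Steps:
$I = -18$
$S{\left(R \right)} = -18$
$- 28 S{\left(24 \right)} = \left(-28\right) \left(-18\right) = 504$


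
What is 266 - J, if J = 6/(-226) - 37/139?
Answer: 4182660/15707 ≈ 266.29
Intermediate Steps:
J = -4598/15707 (J = 6*(-1/226) - 37*1/139 = -3/113 - 37/139 = -4598/15707 ≈ -0.29274)
266 - J = 266 - 1*(-4598/15707) = 266 + 4598/15707 = 4182660/15707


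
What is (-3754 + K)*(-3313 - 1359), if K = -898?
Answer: 21734144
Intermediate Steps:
(-3754 + K)*(-3313 - 1359) = (-3754 - 898)*(-3313 - 1359) = -4652*(-4672) = 21734144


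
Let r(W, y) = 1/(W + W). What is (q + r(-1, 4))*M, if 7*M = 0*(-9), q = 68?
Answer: 0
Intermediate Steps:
r(W, y) = 1/(2*W)
M = 0 (M = (0*(-9))/7 = (1/7)*0 = 0)
(q + r(-1, 4))*M = (68 + (1/2)/(-1))*0 = (68 + (1/2)*(-1))*0 = (68 - 1/2)*0 = (135/2)*0 = 0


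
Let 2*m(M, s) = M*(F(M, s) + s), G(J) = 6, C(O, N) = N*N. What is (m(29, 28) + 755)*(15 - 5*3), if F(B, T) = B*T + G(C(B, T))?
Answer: 0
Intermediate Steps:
C(O, N) = N**2
F(B, T) = 6 + B*T (F(B, T) = B*T + 6 = 6 + B*T)
m(M, s) = M*(6 + s + M*s)/2 (m(M, s) = (M*((6 + M*s) + s))/2 = (M*(6 + s + M*s))/2 = M*(6 + s + M*s)/2)
(m(29, 28) + 755)*(15 - 5*3) = ((1/2)*29*(6 + 28 + 29*28) + 755)*(15 - 5*3) = ((1/2)*29*(6 + 28 + 812) + 755)*(15 - 15) = ((1/2)*29*846 + 755)*0 = (12267 + 755)*0 = 13022*0 = 0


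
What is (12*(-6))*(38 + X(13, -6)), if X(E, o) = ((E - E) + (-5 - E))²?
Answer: -26064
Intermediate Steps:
X(E, o) = (-5 - E)² (X(E, o) = (0 + (-5 - E))² = (-5 - E)²)
(12*(-6))*(38 + X(13, -6)) = (12*(-6))*(38 + (5 + 13)²) = -72*(38 + 18²) = -72*(38 + 324) = -72*362 = -26064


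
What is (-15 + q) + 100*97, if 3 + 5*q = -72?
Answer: 9670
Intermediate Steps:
q = -15 (q = -3/5 + (1/5)*(-72) = -3/5 - 72/5 = -15)
(-15 + q) + 100*97 = (-15 - 15) + 100*97 = -30 + 9700 = 9670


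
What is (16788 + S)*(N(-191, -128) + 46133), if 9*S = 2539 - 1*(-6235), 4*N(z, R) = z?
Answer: 4911643051/6 ≈ 8.1861e+8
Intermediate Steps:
N(z, R) = z/4
S = 8774/9 (S = (2539 - 1*(-6235))/9 = (2539 + 6235)/9 = (⅑)*8774 = 8774/9 ≈ 974.89)
(16788 + S)*(N(-191, -128) + 46133) = (16788 + 8774/9)*((¼)*(-191) + 46133) = 159866*(-191/4 + 46133)/9 = (159866/9)*(184341/4) = 4911643051/6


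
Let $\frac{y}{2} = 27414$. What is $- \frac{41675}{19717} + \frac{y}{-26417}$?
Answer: $- \frac{2181972151}{520863989} \approx -4.1891$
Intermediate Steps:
$y = 54828$ ($y = 2 \cdot 27414 = 54828$)
$- \frac{41675}{19717} + \frac{y}{-26417} = - \frac{41675}{19717} + \frac{54828}{-26417} = \left(-41675\right) \frac{1}{19717} + 54828 \left(- \frac{1}{26417}\right) = - \frac{41675}{19717} - \frac{54828}{26417} = - \frac{2181972151}{520863989}$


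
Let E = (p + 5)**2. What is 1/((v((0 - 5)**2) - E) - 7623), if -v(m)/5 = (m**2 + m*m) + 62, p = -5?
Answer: -1/14183 ≈ -7.0507e-5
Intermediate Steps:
E = 0 (E = (-5 + 5)**2 = 0**2 = 0)
v(m) = -310 - 10*m**2 (v(m) = -5*((m**2 + m*m) + 62) = -5*((m**2 + m**2) + 62) = -5*(2*m**2 + 62) = -5*(62 + 2*m**2) = -310 - 10*m**2)
1/((v((0 - 5)**2) - E) - 7623) = 1/(((-310 - 10*(0 - 5)**4) - 1*0) - 7623) = 1/(((-310 - 10*((-5)**2)**2) + 0) - 7623) = 1/(((-310 - 10*25**2) + 0) - 7623) = 1/(((-310 - 10*625) + 0) - 7623) = 1/(((-310 - 6250) + 0) - 7623) = 1/((-6560 + 0) - 7623) = 1/(-6560 - 7623) = 1/(-14183) = -1/14183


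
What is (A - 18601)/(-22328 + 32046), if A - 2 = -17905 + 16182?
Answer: -10161/4859 ≈ -2.0912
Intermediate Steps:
A = -1721 (A = 2 + (-17905 + 16182) = 2 - 1723 = -1721)
(A - 18601)/(-22328 + 32046) = (-1721 - 18601)/(-22328 + 32046) = -20322/9718 = -20322*1/9718 = -10161/4859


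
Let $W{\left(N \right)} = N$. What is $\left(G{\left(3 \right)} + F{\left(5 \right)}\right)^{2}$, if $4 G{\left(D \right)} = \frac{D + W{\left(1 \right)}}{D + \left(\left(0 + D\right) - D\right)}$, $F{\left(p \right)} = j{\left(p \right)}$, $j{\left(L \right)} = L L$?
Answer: $\frac{5776}{9} \approx 641.78$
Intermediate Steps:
$j{\left(L \right)} = L^{2}$
$F{\left(p \right)} = p^{2}$
$G{\left(D \right)} = \frac{1 + D}{4 D}$ ($G{\left(D \right)} = \frac{\left(D + 1\right) \frac{1}{D + \left(\left(0 + D\right) - D\right)}}{4} = \frac{\left(1 + D\right) \frac{1}{D + \left(D - D\right)}}{4} = \frac{\left(1 + D\right) \frac{1}{D + 0}}{4} = \frac{\left(1 + D\right) \frac{1}{D}}{4} = \frac{\frac{1}{D} \left(1 + D\right)}{4} = \frac{1 + D}{4 D}$)
$\left(G{\left(3 \right)} + F{\left(5 \right)}\right)^{2} = \left(\frac{1 + 3}{4 \cdot 3} + 5^{2}\right)^{2} = \left(\frac{1}{4} \cdot \frac{1}{3} \cdot 4 + 25\right)^{2} = \left(\frac{1}{3} + 25\right)^{2} = \left(\frac{76}{3}\right)^{2} = \frac{5776}{9}$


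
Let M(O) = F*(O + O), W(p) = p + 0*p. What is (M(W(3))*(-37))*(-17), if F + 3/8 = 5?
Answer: 69819/4 ≈ 17455.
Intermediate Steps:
F = 37/8 (F = -3/8 + 5 = 37/8 ≈ 4.6250)
W(p) = p (W(p) = p + 0 = p)
M(O) = 37*O/4 (M(O) = 37*(O + O)/8 = 37*(2*O)/8 = 37*O/4)
(M(W(3))*(-37))*(-17) = (((37/4)*3)*(-37))*(-17) = ((111/4)*(-37))*(-17) = -4107/4*(-17) = 69819/4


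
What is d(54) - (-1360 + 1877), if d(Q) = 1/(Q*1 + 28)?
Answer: -42393/82 ≈ -516.99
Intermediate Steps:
d(Q) = 1/(28 + Q) (d(Q) = 1/(Q + 28) = 1/(28 + Q))
d(54) - (-1360 + 1877) = 1/(28 + 54) - (-1360 + 1877) = 1/82 - 1*517 = 1/82 - 517 = -42393/82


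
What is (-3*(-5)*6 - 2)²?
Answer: 7744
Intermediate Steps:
(-3*(-5)*6 - 2)² = (15*6 - 2)² = (90 - 2)² = 88² = 7744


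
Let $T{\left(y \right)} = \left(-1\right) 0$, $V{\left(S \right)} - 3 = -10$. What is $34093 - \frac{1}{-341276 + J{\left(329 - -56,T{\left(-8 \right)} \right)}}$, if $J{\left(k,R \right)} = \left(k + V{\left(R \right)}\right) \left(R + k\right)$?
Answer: $\frac{6673568379}{195746} \approx 34093.0$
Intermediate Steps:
$V{\left(S \right)} = -7$ ($V{\left(S \right)} = 3 - 10 = -7$)
$T{\left(y \right)} = 0$
$J{\left(k,R \right)} = \left(-7 + k\right) \left(R + k\right)$ ($J{\left(k,R \right)} = \left(k - 7\right) \left(R + k\right) = \left(-7 + k\right) \left(R + k\right)$)
$34093 - \frac{1}{-341276 + J{\left(329 - -56,T{\left(-8 \right)} \right)}} = 34093 - \frac{1}{-341276 + \left(\left(329 - -56\right)^{2} - 0 - 7 \left(329 - -56\right) + 0 \left(329 - -56\right)\right)} = 34093 - \frac{1}{-341276 + \left(\left(329 + 56\right)^{2} + 0 - 7 \left(329 + 56\right) + 0 \left(329 + 56\right)\right)} = 34093 - \frac{1}{-341276 + \left(385^{2} + 0 - 2695 + 0 \cdot 385\right)} = 34093 - \frac{1}{-341276 + \left(148225 + 0 - 2695 + 0\right)} = 34093 - \frac{1}{-341276 + 145530} = 34093 - \frac{1}{-195746} = 34093 - - \frac{1}{195746} = 34093 + \frac{1}{195746} = \frac{6673568379}{195746}$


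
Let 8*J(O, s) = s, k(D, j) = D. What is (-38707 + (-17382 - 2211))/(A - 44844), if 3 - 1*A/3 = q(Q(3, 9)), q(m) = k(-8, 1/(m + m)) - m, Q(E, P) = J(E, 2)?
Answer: 233200/179241 ≈ 1.3010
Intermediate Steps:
J(O, s) = s/8
Q(E, P) = ¼ (Q(E, P) = (⅛)*2 = ¼)
q(m) = -8 - m
A = 135/4 (A = 9 - 3*(-8 - 1*¼) = 9 - 3*(-8 - ¼) = 9 - 3*(-33/4) = 9 + 99/4 = 135/4 ≈ 33.750)
(-38707 + (-17382 - 2211))/(A - 44844) = (-38707 + (-17382 - 2211))/(135/4 - 44844) = (-38707 - 19593)/(-179241/4) = -58300*(-4/179241) = 233200/179241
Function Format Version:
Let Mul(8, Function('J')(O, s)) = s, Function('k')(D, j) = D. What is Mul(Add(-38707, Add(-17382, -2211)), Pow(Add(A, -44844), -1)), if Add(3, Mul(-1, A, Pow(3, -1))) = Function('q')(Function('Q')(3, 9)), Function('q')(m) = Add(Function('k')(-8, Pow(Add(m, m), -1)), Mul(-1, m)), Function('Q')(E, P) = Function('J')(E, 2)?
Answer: Rational(233200, 179241) ≈ 1.3010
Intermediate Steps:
Function('J')(O, s) = Mul(Rational(1, 8), s)
Function('Q')(E, P) = Rational(1, 4) (Function('Q')(E, P) = Mul(Rational(1, 8), 2) = Rational(1, 4))
Function('q')(m) = Add(-8, Mul(-1, m))
A = Rational(135, 4) (A = Add(9, Mul(-3, Add(-8, Mul(-1, Rational(1, 4))))) = Add(9, Mul(-3, Add(-8, Rational(-1, 4)))) = Add(9, Mul(-3, Rational(-33, 4))) = Add(9, Rational(99, 4)) = Rational(135, 4) ≈ 33.750)
Mul(Add(-38707, Add(-17382, -2211)), Pow(Add(A, -44844), -1)) = Mul(Add(-38707, Add(-17382, -2211)), Pow(Add(Rational(135, 4), -44844), -1)) = Mul(Add(-38707, -19593), Pow(Rational(-179241, 4), -1)) = Mul(-58300, Rational(-4, 179241)) = Rational(233200, 179241)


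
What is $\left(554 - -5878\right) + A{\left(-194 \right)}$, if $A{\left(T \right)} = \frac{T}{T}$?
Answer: $6433$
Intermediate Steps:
$A{\left(T \right)} = 1$
$\left(554 - -5878\right) + A{\left(-194 \right)} = \left(554 - -5878\right) + 1 = \left(554 + 5878\right) + 1 = 6432 + 1 = 6433$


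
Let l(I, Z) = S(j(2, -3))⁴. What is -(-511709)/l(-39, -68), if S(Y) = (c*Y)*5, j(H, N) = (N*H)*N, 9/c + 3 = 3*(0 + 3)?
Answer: 511709/332150625 ≈ 0.0015406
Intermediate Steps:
c = 3/2 (c = 9/(-3 + 3*(0 + 3)) = 9/(-3 + 3*3) = 9/(-3 + 9) = 9/6 = 9*(⅙) = 3/2 ≈ 1.5000)
j(H, N) = H*N² (j(H, N) = (H*N)*N = H*N²)
S(Y) = 15*Y/2 (S(Y) = (3*Y/2)*5 = 15*Y/2)
l(I, Z) = 332150625 (l(I, Z) = (15*(2*(-3)²)/2)⁴ = (15*(2*9)/2)⁴ = ((15/2)*18)⁴ = 135⁴ = 332150625)
-(-511709)/l(-39, -68) = -(-511709)/332150625 = -121*(-4229/332150625) = 511709/332150625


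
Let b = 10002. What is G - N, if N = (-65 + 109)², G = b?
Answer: 8066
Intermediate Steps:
G = 10002
N = 1936 (N = 44² = 1936)
G - N = 10002 - 1*1936 = 10002 - 1936 = 8066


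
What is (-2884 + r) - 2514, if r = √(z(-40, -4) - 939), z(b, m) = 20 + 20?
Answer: -5398 + I*√899 ≈ -5398.0 + 29.983*I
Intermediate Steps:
z(b, m) = 40
r = I*√899 (r = √(40 - 939) = √(-899) = I*√899 ≈ 29.983*I)
(-2884 + r) - 2514 = (-2884 + I*√899) - 2514 = -5398 + I*√899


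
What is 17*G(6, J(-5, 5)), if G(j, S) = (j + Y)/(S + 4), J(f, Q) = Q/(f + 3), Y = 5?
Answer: 374/3 ≈ 124.67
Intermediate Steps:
J(f, Q) = Q/(3 + f)
G(j, S) = (5 + j)/(4 + S) (G(j, S) = (j + 5)/(S + 4) = (5 + j)/(4 + S))
17*G(6, J(-5, 5)) = 17*((5 + 6)/(4 + 5/(3 - 5))) = 17*(11/(4 + 5/(-2))) = 17*(11/(4 + 5*(-½))) = 17*(11/(4 - 5/2)) = 17*(11/(3/2)) = 17*((⅔)*11) = 17*(22/3) = 374/3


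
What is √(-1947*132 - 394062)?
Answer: I*√651066 ≈ 806.89*I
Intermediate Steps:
√(-1947*132 - 394062) = √(-257004 - 394062) = √(-651066) = I*√651066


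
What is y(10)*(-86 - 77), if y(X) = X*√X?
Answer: -1630*√10 ≈ -5154.5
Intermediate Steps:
y(X) = X^(3/2)
y(10)*(-86 - 77) = 10^(3/2)*(-86 - 77) = (10*√10)*(-163) = -1630*√10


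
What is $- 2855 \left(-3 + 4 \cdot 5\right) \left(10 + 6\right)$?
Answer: $-776560$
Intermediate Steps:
$- 2855 \left(-3 + 4 \cdot 5\right) \left(10 + 6\right) = - 2855 \left(-3 + 20\right) 16 = - 2855 \cdot 17 \cdot 16 = \left(-2855\right) 272 = -776560$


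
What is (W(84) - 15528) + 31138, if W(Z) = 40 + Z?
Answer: 15734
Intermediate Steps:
(W(84) - 15528) + 31138 = ((40 + 84) - 15528) + 31138 = (124 - 15528) + 31138 = -15404 + 31138 = 15734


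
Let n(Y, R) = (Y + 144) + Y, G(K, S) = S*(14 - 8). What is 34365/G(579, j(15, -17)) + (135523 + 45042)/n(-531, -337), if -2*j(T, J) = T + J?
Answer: 2538640/459 ≈ 5530.8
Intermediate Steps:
j(T, J) = -J/2 - T/2 (j(T, J) = -(T + J)/2 = -(J + T)/2 = -J/2 - T/2)
G(K, S) = 6*S (G(K, S) = S*6 = 6*S)
n(Y, R) = 144 + 2*Y (n(Y, R) = (144 + Y) + Y = 144 + 2*Y)
34365/G(579, j(15, -17)) + (135523 + 45042)/n(-531, -337) = 34365/((6*(-½*(-17) - ½*15))) + (135523 + 45042)/(144 + 2*(-531)) = 34365/((6*(17/2 - 15/2))) + 180565/(144 - 1062) = 34365/((6*1)) + 180565/(-918) = 34365/6 + 180565*(-1/918) = 34365*(⅙) - 180565/918 = 11455/2 - 180565/918 = 2538640/459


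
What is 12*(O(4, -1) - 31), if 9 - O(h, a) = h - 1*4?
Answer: -264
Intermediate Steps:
O(h, a) = 13 - h (O(h, a) = 9 - (h - 1*4) = 9 - (h - 4) = 9 - (-4 + h) = 9 + (4 - h) = 13 - h)
12*(O(4, -1) - 31) = 12*((13 - 1*4) - 31) = 12*((13 - 4) - 31) = 12*(9 - 31) = 12*(-22) = -264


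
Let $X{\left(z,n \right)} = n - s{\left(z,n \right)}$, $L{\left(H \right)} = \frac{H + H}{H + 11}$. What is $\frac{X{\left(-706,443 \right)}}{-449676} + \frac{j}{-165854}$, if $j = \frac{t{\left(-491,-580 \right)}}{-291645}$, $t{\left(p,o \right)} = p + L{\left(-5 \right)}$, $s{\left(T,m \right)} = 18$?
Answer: $- \frac{3426279953021}{3625174730799180} \approx -0.00094514$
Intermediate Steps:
$L{\left(H \right)} = \frac{2 H}{11 + H}$
$X{\left(z,n \right)} = -18 + n$ ($X{\left(z,n \right)} = n - 18 = -18 + n$)
$t{\left(p,o \right)} = - \frac{5}{3} + p$ ($t{\left(p,o \right)} = p + 2 \left(-5\right) \frac{1}{11 - 5} = p + 2 \left(-5\right) \frac{1}{6} = p - \frac{5}{3} = - \frac{5}{3} + p$)
$j = \frac{1478}{874935}$ ($j = \frac{- \frac{5}{3} - 491}{-291645} = \left(- \frac{1478}{3}\right) \left(- \frac{1}{291645}\right) = \frac{1478}{874935} \approx 0.0016893$)
$\frac{X{\left(-706,443 \right)}}{-449676} + \frac{j}{-165854} = \frac{-18 + 443}{-449676} + \frac{1478}{874935 \left(-165854\right)} = 425 \left(- \frac{1}{449676}\right) + \frac{1478}{874935} \left(- \frac{1}{165854}\right) = - \frac{425}{449676} - \frac{739}{72555734745} = - \frac{3426279953021}{3625174730799180}$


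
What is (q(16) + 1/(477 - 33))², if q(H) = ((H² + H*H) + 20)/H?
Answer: 13623481/12321 ≈ 1105.7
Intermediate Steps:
q(H) = (20 + 2*H²)/H (q(H) = ((H² + H²) + 20)/H = (2*H² + 20)/H = (20 + 2*H²)/H)
(q(16) + 1/(477 - 33))² = ((2*16 + 20/16) + 1/(477 - 33))² = ((32 + 20*(1/16)) + 1/444)² = ((32 + 5/4) + 1/444)² = (133/4 + 1/444)² = (3691/111)² = 13623481/12321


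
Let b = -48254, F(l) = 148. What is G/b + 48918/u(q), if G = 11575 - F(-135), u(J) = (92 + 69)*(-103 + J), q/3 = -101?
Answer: -67552749/68568934 ≈ -0.98518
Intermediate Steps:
q = -303 (q = 3*(-101) = -303)
u(J) = -16583 + 161*J (u(J) = 161*(-103 + J) = -16583 + 161*J)
G = 11427 (G = 11575 - 1*148 = 11575 - 148 = 11427)
G/b + 48918/u(q) = 11427/(-48254) + 48918/(-16583 + 161*(-303)) = 11427*(-1/48254) + 48918/(-16583 - 48783) = -11427/48254 + 48918/(-65366) = -11427/48254 + 48918*(-1/65366) = -11427/48254 - 24459/32683 = -67552749/68568934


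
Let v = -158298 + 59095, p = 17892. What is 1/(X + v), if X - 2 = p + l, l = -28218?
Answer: -1/109527 ≈ -9.1302e-6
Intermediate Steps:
v = -99203
X = -10324 (X = 2 + (17892 - 28218) = 2 - 10326 = -10324)
1/(X + v) = 1/(-10324 - 99203) = 1/(-109527) = -1/109527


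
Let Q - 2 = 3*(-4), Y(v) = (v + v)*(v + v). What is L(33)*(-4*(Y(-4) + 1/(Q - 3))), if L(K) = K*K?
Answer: -3619836/13 ≈ -2.7845e+5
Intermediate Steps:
L(K) = K**2
Y(v) = 4*v**2 (Y(v) = (2*v)*(2*v) = 4*v**2)
Q = -10 (Q = 2 + 3*(-4) = 2 - 12 = -10)
L(33)*(-4*(Y(-4) + 1/(Q - 3))) = 33**2*(-4*(4*(-4)**2 + 1/(-10 - 3))) = 1089*(-4*(4*16 + 1/(-13))) = 1089*(-4*(64 - 1/13)) = 1089*(-4*831/13) = 1089*(-3324/13) = -3619836/13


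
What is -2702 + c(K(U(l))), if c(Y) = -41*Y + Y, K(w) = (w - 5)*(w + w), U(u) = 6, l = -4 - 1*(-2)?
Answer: -3182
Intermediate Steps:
l = -2 (l = -4 + 2 = -2)
K(w) = 2*w*(-5 + w) (K(w) = (-5 + w)*(2*w) = 2*w*(-5 + w))
c(Y) = -40*Y
-2702 + c(K(U(l))) = -2702 - 80*6*(-5 + 6) = -2702 - 80*6 = -2702 - 40*12 = -2702 - 480 = -3182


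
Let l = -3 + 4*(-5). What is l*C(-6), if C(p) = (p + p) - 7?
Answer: 437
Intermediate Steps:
l = -23 (l = -3 - 20 = -23)
C(p) = -7 + 2*p (C(p) = 2*p - 7 = -7 + 2*p)
l*C(-6) = -23*(-7 + 2*(-6)) = -23*(-7 - 12) = -23*(-19) = 437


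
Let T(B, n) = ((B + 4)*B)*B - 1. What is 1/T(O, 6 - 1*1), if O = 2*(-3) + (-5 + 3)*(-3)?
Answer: -1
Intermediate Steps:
O = 0 (O = -6 - 2*(-3) = -6 + 6 = 0)
T(B, n) = -1 + B²*(4 + B) (T(B, n) = ((4 + B)*B)*B - 1 = (B*(4 + B))*B - 1 = B²*(4 + B) - 1 = -1 + B²*(4 + B))
1/T(O, 6 - 1*1) = 1/(-1 + 0³ + 4*0²) = 1/(-1 + 0 + 4*0) = 1/(-1 + 0 + 0) = 1/(-1) = -1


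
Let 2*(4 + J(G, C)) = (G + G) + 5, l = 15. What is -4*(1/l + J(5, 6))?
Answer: -214/15 ≈ -14.267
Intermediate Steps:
J(G, C) = -3/2 + G (J(G, C) = -4 + ((G + G) + 5)/2 = -4 + (2*G + 5)/2 = -4 + (5 + 2*G)/2 = -4 + (5/2 + G) = -3/2 + G)
-4*(1/l + J(5, 6)) = -4*(1/15 + (-3/2 + 5)) = -4*(1/15 + 7/2) = -4*107/30 = -214/15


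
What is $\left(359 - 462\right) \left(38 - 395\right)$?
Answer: $36771$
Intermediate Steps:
$\left(359 - 462\right) \left(38 - 395\right) = - 103 \left(38 - 395\right) = \left(-103\right) \left(-357\right) = 36771$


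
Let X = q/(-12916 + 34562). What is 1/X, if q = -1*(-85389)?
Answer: 21646/85389 ≈ 0.25350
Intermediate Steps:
q = 85389
X = 85389/21646 (X = 85389/(-12916 + 34562) = 85389/21646 ≈ 3.9448)
1/X = 1/(85389/21646) = 21646/85389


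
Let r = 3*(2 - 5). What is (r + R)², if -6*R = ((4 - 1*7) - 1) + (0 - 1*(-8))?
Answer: 841/9 ≈ 93.444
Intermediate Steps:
R = -⅔ (R = -(((4 - 1*7) - 1) + (0 - 1*(-8)))/6 = -(((4 - 7) - 1) + (0 + 8))/6 = -((-3 - 1) + 8)/6 = -(-4 + 8)/6 = -⅙*4 = -⅔ ≈ -0.66667)
r = -9 (r = 3*(-3) = -9)
(r + R)² = (-9 - ⅔)² = (-29/3)² = 841/9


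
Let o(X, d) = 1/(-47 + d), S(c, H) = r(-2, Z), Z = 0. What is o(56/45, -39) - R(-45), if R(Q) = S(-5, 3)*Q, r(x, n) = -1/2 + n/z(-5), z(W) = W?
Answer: -968/43 ≈ -22.512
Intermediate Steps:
r(x, n) = -½ - n/5 (r(x, n) = -1/2 + n/(-5) = -1*½ + n*(-⅕) = -½ - n/5)
S(c, H) = -½ (S(c, H) = -½ - ⅕*0 = -½ + 0 = -½)
R(Q) = -Q/2
o(56/45, -39) - R(-45) = 1/(-47 - 39) - (-1)*(-45)/2 = 1/(-86) - 1*45/2 = -1/86 - 45/2 = -968/43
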